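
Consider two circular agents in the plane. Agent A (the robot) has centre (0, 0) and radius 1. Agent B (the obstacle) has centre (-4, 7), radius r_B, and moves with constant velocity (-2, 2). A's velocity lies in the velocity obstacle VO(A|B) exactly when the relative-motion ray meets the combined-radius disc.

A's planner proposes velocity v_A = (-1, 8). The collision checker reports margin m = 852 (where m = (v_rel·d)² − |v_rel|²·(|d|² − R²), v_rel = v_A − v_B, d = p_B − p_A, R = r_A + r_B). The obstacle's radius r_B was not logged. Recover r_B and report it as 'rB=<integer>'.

m = 852
d = (-4, 7);  v_rel = (1, 6),  |v_rel|² = 37
v_rel×d = (1)·(7) − (6)·(-4) = 31
since m = R²·37 − 31²:  R² = (961 + 852) / 37 = 49
R = √49 = 7  ⇒  r_B = 7 − 1 = 6

rB=6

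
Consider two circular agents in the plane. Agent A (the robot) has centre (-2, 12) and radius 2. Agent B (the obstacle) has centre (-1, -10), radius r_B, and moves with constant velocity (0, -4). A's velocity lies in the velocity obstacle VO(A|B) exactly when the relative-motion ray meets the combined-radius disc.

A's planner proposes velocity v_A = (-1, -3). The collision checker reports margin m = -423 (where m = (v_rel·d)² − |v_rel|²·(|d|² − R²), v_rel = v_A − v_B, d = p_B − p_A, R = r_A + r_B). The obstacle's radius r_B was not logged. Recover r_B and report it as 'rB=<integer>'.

m = -423
d = (1, -22);  v_rel = (-1, 1),  |v_rel|² = 2
v_rel×d = (-1)·(-22) − (1)·(1) = 21
since m = R²·2 − 21²:  R² = (441 + -423) / 2 = 9
R = √9 = 3  ⇒  r_B = 3 − 2 = 1

rB=1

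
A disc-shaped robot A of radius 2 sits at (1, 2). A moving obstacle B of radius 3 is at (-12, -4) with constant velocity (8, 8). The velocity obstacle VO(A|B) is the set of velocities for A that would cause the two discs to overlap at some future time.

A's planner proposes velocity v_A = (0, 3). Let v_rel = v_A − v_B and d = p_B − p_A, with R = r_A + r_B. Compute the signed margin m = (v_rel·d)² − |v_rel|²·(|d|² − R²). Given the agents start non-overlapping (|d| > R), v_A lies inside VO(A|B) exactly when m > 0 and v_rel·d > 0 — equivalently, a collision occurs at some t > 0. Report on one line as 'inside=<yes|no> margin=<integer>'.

d = (-13, -6),  |d|² = 205;  R = 2+3 = 5,  c = 205−5² = 180
v_rel = (-8, -5),  |v_rel|² = 89;  v_rel·d = (-8)·(-13) + (-5)·(-6) = 134
89·t² − 268·t + 180 = 0  ⇒  m = 134² − 89·180 = 1936
m = 1936 > 0,  v_rel·d = 134 > 0  ⇒  inside

inside=yes margin=1936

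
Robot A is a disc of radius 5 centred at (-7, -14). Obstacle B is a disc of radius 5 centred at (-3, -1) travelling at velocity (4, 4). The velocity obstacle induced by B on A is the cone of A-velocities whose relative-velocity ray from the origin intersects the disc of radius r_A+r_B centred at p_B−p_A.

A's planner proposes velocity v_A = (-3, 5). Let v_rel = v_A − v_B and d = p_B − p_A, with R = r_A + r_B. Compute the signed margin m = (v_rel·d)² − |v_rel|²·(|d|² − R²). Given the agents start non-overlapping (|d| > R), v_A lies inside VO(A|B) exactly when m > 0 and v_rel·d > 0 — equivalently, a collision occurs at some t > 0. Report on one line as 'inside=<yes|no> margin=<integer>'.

d = (4, 13),  |d|² = 185;  R = 5+5 = 10,  c = 185−10² = 85
v_rel = (-7, 1),  |v_rel|² = 50;  v_rel·d = (-7)·(4) + (1)·(13) = -15
50·t² + 30·t + 85 = 0  ⇒  m = (-15)² − 50·85 = -4025
m = -4025 < 0,  v_rel·d = -15 < 0  ⇒  outside

inside=no margin=-4025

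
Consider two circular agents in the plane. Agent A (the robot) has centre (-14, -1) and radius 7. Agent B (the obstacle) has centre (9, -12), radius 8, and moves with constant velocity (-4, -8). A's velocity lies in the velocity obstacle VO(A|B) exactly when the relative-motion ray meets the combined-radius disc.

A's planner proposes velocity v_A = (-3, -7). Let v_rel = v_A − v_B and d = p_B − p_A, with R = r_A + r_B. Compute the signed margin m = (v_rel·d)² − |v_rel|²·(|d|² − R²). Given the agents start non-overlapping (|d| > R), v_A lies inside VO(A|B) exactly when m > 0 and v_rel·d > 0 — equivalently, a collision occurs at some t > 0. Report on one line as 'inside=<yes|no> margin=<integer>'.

d = (23, -11),  |d|² = 650;  R = 7+8 = 15,  c = 650−15² = 425
v_rel = (1, 1),  |v_rel|² = 2;  v_rel·d = (1)·(23) + (1)·(-11) = 12
2·t² − 24·t + 425 = 0  ⇒  m = 12² − 2·425 = -706
m = -706 < 0,  v_rel·d = 12 > 0  ⇒  outside

inside=no margin=-706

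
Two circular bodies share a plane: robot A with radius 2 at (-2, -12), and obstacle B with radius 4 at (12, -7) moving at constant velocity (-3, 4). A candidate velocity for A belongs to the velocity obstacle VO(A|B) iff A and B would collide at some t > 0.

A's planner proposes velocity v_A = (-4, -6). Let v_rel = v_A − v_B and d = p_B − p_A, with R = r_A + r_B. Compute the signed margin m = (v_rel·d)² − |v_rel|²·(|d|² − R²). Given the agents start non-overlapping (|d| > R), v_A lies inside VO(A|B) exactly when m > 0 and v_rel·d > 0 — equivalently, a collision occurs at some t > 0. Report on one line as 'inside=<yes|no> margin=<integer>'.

d = (14, 5),  |d|² = 221;  R = 2+4 = 6,  c = 221−6² = 185
v_rel = (-1, -10),  |v_rel|² = 101;  v_rel·d = (-1)·(14) + (-10)·(5) = -64
101·t² + 128·t + 185 = 0  ⇒  m = (-64)² − 101·185 = -14589
m = -14589 < 0,  v_rel·d = -64 < 0  ⇒  outside

inside=no margin=-14589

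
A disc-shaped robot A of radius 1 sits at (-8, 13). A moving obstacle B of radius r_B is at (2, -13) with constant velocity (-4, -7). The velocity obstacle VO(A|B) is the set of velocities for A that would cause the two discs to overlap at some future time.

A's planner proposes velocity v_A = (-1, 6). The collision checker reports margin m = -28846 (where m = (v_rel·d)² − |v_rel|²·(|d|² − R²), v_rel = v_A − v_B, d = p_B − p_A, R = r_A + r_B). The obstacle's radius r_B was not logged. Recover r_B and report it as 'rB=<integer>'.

m = -28846
d = (10, -26);  v_rel = (3, 13),  |v_rel|² = 178
v_rel×d = (3)·(-26) − (13)·(10) = -208
since m = R²·178 − (-208)²:  R² = (43264 + -28846) / 178 = 81
R = √81 = 9  ⇒  r_B = 9 − 1 = 8

rB=8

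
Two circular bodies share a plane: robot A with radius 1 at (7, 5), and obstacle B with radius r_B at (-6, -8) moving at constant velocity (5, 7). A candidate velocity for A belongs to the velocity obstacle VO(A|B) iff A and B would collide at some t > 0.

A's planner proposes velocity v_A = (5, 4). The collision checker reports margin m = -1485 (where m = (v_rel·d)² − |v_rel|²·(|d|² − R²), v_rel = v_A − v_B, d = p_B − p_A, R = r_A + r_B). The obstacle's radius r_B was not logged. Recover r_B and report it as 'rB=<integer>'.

m = -1485
d = (-13, -13);  v_rel = (0, -3),  |v_rel|² = 9
v_rel×d = (0)·(-13) − (-3)·(-13) = -39
since m = R²·9 − (-39)²:  R² = (1521 + -1485) / 9 = 4
R = √4 = 2  ⇒  r_B = 2 − 1 = 1

rB=1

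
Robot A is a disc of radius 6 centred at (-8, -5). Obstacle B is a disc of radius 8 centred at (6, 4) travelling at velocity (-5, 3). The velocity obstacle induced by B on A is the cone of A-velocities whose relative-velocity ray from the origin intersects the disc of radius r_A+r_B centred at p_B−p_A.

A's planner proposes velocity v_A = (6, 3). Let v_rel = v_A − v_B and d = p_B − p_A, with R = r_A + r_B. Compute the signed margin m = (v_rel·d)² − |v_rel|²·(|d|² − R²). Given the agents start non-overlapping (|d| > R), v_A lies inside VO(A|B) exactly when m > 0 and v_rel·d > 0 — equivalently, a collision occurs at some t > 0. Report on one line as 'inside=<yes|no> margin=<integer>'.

d = (14, 9),  |d|² = 277;  R = 6+8 = 14,  c = 277−14² = 81
v_rel = (11, 0),  |v_rel|² = 121;  v_rel·d = (11)·(14) + (0)·(9) = 154
121·t² − 308·t + 81 = 0  ⇒  m = 154² − 121·81 = 13915
m = 13915 > 0,  v_rel·d = 154 > 0  ⇒  inside

inside=yes margin=13915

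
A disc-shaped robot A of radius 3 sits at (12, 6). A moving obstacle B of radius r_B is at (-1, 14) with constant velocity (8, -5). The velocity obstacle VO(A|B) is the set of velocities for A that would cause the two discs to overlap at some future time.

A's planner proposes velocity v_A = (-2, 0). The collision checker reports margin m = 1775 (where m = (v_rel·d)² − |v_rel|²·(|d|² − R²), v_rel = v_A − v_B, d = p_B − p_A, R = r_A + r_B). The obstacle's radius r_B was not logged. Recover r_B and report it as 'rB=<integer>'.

m = 1775
d = (-13, 8);  v_rel = (-10, 5),  |v_rel|² = 125
v_rel×d = (-10)·(8) − (5)·(-13) = -15
since m = R²·125 − (-15)²:  R² = (225 + 1775) / 125 = 16
R = √16 = 4  ⇒  r_B = 4 − 3 = 1

rB=1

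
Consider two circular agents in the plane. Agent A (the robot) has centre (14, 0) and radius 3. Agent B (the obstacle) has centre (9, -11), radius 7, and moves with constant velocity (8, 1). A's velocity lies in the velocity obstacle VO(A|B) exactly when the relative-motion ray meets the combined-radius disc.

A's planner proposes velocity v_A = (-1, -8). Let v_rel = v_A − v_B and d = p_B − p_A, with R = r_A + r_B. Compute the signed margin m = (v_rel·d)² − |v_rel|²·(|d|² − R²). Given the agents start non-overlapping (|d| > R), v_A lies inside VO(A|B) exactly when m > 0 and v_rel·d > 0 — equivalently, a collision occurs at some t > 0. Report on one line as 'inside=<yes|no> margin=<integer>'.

d = (-5, -11),  |d|² = 146;  R = 3+7 = 10,  c = 146−10² = 46
v_rel = (-9, -9),  |v_rel|² = 162;  v_rel·d = (-9)·(-5) + (-9)·(-11) = 144
162·t² − 288·t + 46 = 0  ⇒  m = 144² − 162·46 = 13284
m = 13284 > 0,  v_rel·d = 144 > 0  ⇒  inside

inside=yes margin=13284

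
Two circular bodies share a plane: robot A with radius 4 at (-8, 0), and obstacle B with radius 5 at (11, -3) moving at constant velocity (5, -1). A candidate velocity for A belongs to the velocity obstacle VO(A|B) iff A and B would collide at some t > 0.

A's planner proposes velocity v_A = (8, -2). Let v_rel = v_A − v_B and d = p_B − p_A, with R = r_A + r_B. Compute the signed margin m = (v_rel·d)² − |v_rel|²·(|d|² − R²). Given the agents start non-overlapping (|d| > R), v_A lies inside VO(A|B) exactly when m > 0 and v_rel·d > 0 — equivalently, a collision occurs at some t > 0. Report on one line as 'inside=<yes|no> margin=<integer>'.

d = (19, -3),  |d|² = 370;  R = 4+5 = 9,  c = 370−9² = 289
v_rel = (3, -1),  |v_rel|² = 10;  v_rel·d = (3)·(19) + (-1)·(-3) = 60
10·t² − 120·t + 289 = 0  ⇒  m = 60² − 10·289 = 710
m = 710 > 0,  v_rel·d = 60 > 0  ⇒  inside

inside=yes margin=710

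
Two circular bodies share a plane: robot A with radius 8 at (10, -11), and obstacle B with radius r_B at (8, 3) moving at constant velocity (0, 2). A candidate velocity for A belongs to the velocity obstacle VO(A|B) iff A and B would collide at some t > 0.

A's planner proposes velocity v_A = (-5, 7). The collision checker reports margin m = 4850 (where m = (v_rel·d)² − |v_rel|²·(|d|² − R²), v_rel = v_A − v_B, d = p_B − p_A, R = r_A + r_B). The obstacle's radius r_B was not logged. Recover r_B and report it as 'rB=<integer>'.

m = 4850
d = (-2, 14);  v_rel = (-5, 5),  |v_rel|² = 50
v_rel×d = (-5)·(14) − (5)·(-2) = -60
since m = R²·50 − (-60)²:  R² = (3600 + 4850) / 50 = 169
R = √169 = 13  ⇒  r_B = 13 − 8 = 5

rB=5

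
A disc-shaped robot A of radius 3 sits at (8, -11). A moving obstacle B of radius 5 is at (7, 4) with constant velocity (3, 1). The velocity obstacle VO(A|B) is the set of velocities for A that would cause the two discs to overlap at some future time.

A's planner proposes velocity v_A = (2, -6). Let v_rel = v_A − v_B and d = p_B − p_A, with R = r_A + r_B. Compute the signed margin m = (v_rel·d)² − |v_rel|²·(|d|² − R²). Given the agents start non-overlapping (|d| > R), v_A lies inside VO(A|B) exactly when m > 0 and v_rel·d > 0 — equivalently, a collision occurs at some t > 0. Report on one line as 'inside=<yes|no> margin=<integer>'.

d = (-1, 15),  |d|² = 226;  R = 3+5 = 8,  c = 226−8² = 162
v_rel = (-1, -7),  |v_rel|² = 50;  v_rel·d = (-1)·(-1) + (-7)·(15) = -104
50·t² + 208·t + 162 = 0  ⇒  m = (-104)² − 50·162 = 2716
m = 2716 > 0,  v_rel·d = -104 < 0  ⇒  outside

inside=no margin=2716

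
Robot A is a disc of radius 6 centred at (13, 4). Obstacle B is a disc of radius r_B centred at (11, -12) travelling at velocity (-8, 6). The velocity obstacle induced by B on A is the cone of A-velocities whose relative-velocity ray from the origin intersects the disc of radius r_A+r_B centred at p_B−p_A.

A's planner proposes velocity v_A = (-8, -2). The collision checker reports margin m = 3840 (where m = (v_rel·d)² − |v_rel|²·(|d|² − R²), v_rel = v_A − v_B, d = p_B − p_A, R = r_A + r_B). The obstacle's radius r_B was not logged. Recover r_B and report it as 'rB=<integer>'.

m = 3840
d = (-2, -16);  v_rel = (0, -8),  |v_rel|² = 64
v_rel×d = (0)·(-16) − (-8)·(-2) = -16
since m = R²·64 − (-16)²:  R² = (256 + 3840) / 64 = 64
R = √64 = 8  ⇒  r_B = 8 − 6 = 2

rB=2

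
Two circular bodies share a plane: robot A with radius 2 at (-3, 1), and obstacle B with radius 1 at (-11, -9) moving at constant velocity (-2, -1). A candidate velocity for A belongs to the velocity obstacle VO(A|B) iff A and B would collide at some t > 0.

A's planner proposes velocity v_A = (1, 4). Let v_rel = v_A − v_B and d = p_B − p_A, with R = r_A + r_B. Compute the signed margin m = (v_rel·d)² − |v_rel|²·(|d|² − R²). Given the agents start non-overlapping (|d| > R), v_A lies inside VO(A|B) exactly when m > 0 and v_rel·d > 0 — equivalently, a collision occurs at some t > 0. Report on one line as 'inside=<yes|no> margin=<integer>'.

d = (-8, -10),  |d|² = 164;  R = 2+1 = 3,  c = 164−3² = 155
v_rel = (3, 5),  |v_rel|² = 34;  v_rel·d = (3)·(-8) + (5)·(-10) = -74
34·t² + 148·t + 155 = 0  ⇒  m = (-74)² − 34·155 = 206
m = 206 > 0,  v_rel·d = -74 < 0  ⇒  outside

inside=no margin=206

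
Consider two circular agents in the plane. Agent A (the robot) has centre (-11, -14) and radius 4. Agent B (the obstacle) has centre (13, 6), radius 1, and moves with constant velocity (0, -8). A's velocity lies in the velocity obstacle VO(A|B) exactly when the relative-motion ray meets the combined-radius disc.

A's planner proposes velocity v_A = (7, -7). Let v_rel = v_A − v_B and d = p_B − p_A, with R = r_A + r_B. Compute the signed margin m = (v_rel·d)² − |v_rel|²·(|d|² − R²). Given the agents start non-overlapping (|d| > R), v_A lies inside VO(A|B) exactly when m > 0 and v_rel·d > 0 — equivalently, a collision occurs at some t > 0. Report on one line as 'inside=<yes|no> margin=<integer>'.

d = (24, 20),  |d|² = 976;  R = 4+1 = 5,  c = 976−5² = 951
v_rel = (7, 1),  |v_rel|² = 50;  v_rel·d = (7)·(24) + (1)·(20) = 188
50·t² − 376·t + 951 = 0  ⇒  m = 188² − 50·951 = -12206
m = -12206 < 0,  v_rel·d = 188 > 0  ⇒  outside

inside=no margin=-12206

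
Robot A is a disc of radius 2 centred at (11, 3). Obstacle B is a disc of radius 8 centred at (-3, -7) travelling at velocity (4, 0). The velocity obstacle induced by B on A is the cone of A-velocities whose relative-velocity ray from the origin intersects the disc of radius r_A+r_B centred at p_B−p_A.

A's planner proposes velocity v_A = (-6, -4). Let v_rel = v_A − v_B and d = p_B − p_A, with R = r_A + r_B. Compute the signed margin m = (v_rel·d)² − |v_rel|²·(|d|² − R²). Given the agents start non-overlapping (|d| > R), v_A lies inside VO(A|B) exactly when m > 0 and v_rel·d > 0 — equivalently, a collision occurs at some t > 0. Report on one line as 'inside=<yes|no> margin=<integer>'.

d = (-14, -10),  |d|² = 296;  R = 2+8 = 10,  c = 296−10² = 196
v_rel = (-10, -4),  |v_rel|² = 116;  v_rel·d = (-10)·(-14) + (-4)·(-10) = 180
116·t² − 360·t + 196 = 0  ⇒  m = 180² − 116·196 = 9664
m = 9664 > 0,  v_rel·d = 180 > 0  ⇒  inside

inside=yes margin=9664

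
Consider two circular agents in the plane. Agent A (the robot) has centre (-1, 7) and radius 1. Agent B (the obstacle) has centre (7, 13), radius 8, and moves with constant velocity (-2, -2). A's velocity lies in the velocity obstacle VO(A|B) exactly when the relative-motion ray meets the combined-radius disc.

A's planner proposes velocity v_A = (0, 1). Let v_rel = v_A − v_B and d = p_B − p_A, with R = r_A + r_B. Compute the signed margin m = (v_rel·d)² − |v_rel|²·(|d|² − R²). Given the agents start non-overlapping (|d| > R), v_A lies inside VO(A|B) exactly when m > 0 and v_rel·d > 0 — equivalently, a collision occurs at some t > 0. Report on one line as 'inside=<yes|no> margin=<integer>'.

d = (8, 6),  |d|² = 100;  R = 1+8 = 9,  c = 100−9² = 19
v_rel = (2, 3),  |v_rel|² = 13;  v_rel·d = (2)·(8) + (3)·(6) = 34
13·t² − 68·t + 19 = 0  ⇒  m = 34² − 13·19 = 909
m = 909 > 0,  v_rel·d = 34 > 0  ⇒  inside

inside=yes margin=909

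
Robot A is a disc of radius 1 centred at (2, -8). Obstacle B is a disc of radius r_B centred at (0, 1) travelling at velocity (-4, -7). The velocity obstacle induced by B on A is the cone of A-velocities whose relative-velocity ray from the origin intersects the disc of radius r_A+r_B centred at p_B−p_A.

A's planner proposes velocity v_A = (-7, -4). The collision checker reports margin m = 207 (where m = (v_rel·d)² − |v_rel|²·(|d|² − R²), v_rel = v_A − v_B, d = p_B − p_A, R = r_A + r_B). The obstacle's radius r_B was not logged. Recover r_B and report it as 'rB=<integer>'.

m = 207
d = (-2, 9);  v_rel = (-3, 3),  |v_rel|² = 18
v_rel×d = (-3)·(9) − (3)·(-2) = -21
since m = R²·18 − (-21)²:  R² = (441 + 207) / 18 = 36
R = √36 = 6  ⇒  r_B = 6 − 1 = 5

rB=5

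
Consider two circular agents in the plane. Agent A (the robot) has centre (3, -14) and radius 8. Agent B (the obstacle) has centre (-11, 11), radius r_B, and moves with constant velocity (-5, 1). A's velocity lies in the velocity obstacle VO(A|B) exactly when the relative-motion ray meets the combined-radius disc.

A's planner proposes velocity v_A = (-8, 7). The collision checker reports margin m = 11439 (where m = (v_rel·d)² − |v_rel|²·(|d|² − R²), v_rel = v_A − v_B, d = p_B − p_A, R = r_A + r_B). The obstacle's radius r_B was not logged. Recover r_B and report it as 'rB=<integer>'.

m = 11439
d = (-14, 25);  v_rel = (-3, 6),  |v_rel|² = 45
v_rel×d = (-3)·(25) − (6)·(-14) = 9
since m = R²·45 − 9²:  R² = (81 + 11439) / 45 = 256
R = √256 = 16  ⇒  r_B = 16 − 8 = 8

rB=8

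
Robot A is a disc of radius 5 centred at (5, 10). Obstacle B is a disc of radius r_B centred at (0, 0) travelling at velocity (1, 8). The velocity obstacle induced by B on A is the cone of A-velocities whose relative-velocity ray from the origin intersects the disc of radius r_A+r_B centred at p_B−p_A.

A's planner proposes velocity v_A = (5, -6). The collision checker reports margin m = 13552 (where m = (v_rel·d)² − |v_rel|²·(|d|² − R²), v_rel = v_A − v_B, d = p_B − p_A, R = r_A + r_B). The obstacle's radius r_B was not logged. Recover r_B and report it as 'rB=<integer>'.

m = 13552
d = (-5, -10);  v_rel = (4, -14),  |v_rel|² = 212
v_rel×d = (4)·(-10) − (-14)·(-5) = -110
since m = R²·212 − (-110)²:  R² = (12100 + 13552) / 212 = 121
R = √121 = 11  ⇒  r_B = 11 − 5 = 6

rB=6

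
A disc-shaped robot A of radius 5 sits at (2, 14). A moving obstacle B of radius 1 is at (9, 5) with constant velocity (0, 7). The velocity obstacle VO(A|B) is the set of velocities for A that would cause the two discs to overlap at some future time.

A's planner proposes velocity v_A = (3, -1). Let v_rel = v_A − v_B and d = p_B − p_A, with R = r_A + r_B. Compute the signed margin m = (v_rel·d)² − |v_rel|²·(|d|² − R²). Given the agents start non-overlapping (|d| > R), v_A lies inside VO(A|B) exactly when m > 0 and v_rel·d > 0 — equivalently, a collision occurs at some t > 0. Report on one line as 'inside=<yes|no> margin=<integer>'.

d = (7, -9),  |d|² = 130;  R = 5+1 = 6,  c = 130−6² = 94
v_rel = (3, -8),  |v_rel|² = 73;  v_rel·d = (3)·(7) + (-8)·(-9) = 93
73·t² − 186·t + 94 = 0  ⇒  m = 93² − 73·94 = 1787
m = 1787 > 0,  v_rel·d = 93 > 0  ⇒  inside

inside=yes margin=1787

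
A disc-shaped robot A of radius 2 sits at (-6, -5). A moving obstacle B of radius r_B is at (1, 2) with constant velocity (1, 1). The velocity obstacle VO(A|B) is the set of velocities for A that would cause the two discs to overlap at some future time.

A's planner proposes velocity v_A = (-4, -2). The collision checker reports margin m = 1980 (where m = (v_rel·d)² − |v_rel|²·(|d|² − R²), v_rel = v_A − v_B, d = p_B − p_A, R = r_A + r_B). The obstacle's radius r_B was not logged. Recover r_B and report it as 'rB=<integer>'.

m = 1980
d = (7, 7);  v_rel = (-5, -3),  |v_rel|² = 34
v_rel×d = (-5)·(7) − (-3)·(7) = -14
since m = R²·34 − (-14)²:  R² = (196 + 1980) / 34 = 64
R = √64 = 8  ⇒  r_B = 8 − 2 = 6

rB=6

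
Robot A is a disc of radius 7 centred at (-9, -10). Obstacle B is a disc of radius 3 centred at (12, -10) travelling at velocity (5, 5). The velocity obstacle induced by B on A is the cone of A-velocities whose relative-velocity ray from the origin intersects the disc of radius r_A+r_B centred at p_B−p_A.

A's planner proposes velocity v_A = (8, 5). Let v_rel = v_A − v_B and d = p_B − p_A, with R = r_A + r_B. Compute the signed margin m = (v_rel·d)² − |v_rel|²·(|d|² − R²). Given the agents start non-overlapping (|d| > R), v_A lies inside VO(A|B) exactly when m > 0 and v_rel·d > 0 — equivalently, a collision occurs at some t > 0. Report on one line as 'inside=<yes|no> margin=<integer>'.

d = (21, 0),  |d|² = 441;  R = 7+3 = 10,  c = 441−10² = 341
v_rel = (3, 0),  |v_rel|² = 9;  v_rel·d = (3)·(21) + (0)·(0) = 63
9·t² − 126·t + 341 = 0  ⇒  m = 63² − 9·341 = 900
m = 900 > 0,  v_rel·d = 63 > 0  ⇒  inside

inside=yes margin=900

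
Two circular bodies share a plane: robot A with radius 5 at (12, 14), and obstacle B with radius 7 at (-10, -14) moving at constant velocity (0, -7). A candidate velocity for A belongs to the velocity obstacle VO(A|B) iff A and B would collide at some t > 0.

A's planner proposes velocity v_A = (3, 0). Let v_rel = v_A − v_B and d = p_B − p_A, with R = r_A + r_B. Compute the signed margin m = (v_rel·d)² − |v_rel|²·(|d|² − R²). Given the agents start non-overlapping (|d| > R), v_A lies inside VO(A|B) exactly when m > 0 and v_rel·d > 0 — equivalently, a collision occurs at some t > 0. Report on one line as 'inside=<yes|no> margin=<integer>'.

d = (-22, -28),  |d|² = 1268;  R = 5+7 = 12,  c = 1268−12² = 1124
v_rel = (3, 7),  |v_rel|² = 58;  v_rel·d = (3)·(-22) + (7)·(-28) = -262
58·t² + 524·t + 1124 = 0  ⇒  m = (-262)² − 58·1124 = 3452
m = 3452 > 0,  v_rel·d = -262 < 0  ⇒  outside

inside=no margin=3452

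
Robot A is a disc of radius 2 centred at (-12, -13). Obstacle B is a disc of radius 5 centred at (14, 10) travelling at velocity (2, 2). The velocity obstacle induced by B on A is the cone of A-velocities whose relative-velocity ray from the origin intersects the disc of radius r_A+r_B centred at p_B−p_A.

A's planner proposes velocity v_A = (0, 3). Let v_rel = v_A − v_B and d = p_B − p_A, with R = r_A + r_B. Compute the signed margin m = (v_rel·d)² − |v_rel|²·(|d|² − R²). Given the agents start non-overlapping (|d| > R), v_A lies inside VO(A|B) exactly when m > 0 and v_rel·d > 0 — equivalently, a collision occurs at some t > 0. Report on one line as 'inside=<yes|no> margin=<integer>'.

d = (26, 23),  |d|² = 1205;  R = 2+5 = 7,  c = 1205−7² = 1156
v_rel = (-2, 1),  |v_rel|² = 5;  v_rel·d = (-2)·(26) + (1)·(23) = -29
5·t² + 58·t + 1156 = 0  ⇒  m = (-29)² − 5·1156 = -4939
m = -4939 < 0,  v_rel·d = -29 < 0  ⇒  outside

inside=no margin=-4939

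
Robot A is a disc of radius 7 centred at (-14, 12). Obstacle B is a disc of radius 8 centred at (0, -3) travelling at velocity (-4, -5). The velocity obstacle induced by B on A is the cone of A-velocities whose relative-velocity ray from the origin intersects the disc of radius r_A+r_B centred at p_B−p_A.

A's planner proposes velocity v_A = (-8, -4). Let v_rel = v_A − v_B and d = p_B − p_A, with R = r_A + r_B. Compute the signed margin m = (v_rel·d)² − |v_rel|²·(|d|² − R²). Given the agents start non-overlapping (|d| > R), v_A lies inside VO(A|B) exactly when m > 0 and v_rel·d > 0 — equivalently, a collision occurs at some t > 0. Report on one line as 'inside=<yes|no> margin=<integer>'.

d = (14, -15),  |d|² = 421;  R = 7+8 = 15,  c = 421−15² = 196
v_rel = (-4, 1),  |v_rel|² = 17;  v_rel·d = (-4)·(14) + (1)·(-15) = -71
17·t² + 142·t + 196 = 0  ⇒  m = (-71)² − 17·196 = 1709
m = 1709 > 0,  v_rel·d = -71 < 0  ⇒  outside

inside=no margin=1709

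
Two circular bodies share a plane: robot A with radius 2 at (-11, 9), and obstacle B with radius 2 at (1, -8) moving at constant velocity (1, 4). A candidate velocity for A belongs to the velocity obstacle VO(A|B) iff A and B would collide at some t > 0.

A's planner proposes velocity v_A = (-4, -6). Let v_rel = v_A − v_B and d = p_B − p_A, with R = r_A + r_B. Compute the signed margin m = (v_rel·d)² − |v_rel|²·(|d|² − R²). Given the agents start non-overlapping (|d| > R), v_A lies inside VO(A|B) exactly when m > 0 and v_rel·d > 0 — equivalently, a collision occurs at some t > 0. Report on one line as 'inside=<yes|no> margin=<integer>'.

d = (12, -17),  |d|² = 433;  R = 2+2 = 4,  c = 433−4² = 417
v_rel = (-5, -10),  |v_rel|² = 125;  v_rel·d = (-5)·(12) + (-10)·(-17) = 110
125·t² − 220·t + 417 = 0  ⇒  m = 110² − 125·417 = -40025
m = -40025 < 0,  v_rel·d = 110 > 0  ⇒  outside

inside=no margin=-40025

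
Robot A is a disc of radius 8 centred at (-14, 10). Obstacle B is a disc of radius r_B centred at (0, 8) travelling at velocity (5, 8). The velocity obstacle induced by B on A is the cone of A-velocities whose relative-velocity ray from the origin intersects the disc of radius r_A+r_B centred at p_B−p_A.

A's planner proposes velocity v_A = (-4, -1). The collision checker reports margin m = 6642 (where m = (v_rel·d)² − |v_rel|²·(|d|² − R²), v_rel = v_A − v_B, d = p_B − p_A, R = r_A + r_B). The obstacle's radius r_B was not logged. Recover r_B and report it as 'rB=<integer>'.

m = 6642
d = (14, -2);  v_rel = (-9, -9),  |v_rel|² = 162
v_rel×d = (-9)·(-2) − (-9)·(14) = 144
since m = R²·162 − 144²:  R² = (20736 + 6642) / 162 = 169
R = √169 = 13  ⇒  r_B = 13 − 8 = 5

rB=5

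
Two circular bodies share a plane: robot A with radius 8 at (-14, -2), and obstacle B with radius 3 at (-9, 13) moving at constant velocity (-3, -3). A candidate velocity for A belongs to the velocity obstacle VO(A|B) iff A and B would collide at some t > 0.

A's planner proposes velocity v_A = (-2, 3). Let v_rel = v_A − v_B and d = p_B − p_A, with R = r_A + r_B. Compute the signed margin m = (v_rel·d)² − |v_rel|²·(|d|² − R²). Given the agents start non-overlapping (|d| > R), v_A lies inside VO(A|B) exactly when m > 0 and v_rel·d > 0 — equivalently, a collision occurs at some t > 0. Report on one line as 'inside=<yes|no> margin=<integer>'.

d = (5, 15),  |d|² = 250;  R = 8+3 = 11,  c = 250−11² = 129
v_rel = (1, 6),  |v_rel|² = 37;  v_rel·d = (1)·(5) + (6)·(15) = 95
37·t² − 190·t + 129 = 0  ⇒  m = 95² − 37·129 = 4252
m = 4252 > 0,  v_rel·d = 95 > 0  ⇒  inside

inside=yes margin=4252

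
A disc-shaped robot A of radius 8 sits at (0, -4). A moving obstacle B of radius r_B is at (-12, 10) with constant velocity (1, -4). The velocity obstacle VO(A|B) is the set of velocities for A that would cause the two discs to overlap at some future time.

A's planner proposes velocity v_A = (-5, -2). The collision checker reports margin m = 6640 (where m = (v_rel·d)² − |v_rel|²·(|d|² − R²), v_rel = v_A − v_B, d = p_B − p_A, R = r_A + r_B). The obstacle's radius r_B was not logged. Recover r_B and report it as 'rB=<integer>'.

m = 6640
d = (-12, 14);  v_rel = (-6, 2),  |v_rel|² = 40
v_rel×d = (-6)·(14) − (2)·(-12) = -60
since m = R²·40 − (-60)²:  R² = (3600 + 6640) / 40 = 256
R = √256 = 16  ⇒  r_B = 16 − 8 = 8

rB=8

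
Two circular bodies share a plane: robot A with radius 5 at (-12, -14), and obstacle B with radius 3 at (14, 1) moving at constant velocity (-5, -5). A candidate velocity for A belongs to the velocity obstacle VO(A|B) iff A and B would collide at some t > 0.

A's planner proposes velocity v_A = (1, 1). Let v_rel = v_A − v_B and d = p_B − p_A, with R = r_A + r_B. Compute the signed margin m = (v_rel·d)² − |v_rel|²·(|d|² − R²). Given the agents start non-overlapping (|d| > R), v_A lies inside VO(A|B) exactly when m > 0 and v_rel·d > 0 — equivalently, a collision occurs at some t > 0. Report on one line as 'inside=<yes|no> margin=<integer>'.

d = (26, 15),  |d|² = 901;  R = 5+3 = 8,  c = 901−8² = 837
v_rel = (6, 6),  |v_rel|² = 72;  v_rel·d = (6)·(26) + (6)·(15) = 246
72·t² − 492·t + 837 = 0  ⇒  m = 246² − 72·837 = 252
m = 252 > 0,  v_rel·d = 246 > 0  ⇒  inside

inside=yes margin=252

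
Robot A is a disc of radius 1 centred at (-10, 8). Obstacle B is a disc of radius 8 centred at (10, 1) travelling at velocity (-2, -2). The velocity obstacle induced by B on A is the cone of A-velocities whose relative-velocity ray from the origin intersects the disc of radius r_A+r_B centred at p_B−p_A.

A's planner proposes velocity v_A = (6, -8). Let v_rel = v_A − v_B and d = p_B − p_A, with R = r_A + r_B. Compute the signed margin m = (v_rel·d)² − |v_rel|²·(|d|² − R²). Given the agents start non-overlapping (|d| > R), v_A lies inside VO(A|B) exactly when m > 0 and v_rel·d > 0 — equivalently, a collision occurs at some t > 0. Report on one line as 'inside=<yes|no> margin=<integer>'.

d = (20, -7),  |d|² = 449;  R = 1+8 = 9,  c = 449−9² = 368
v_rel = (8, -6),  |v_rel|² = 100;  v_rel·d = (8)·(20) + (-6)·(-7) = 202
100·t² − 404·t + 368 = 0  ⇒  m = 202² − 100·368 = 4004
m = 4004 > 0,  v_rel·d = 202 > 0  ⇒  inside

inside=yes margin=4004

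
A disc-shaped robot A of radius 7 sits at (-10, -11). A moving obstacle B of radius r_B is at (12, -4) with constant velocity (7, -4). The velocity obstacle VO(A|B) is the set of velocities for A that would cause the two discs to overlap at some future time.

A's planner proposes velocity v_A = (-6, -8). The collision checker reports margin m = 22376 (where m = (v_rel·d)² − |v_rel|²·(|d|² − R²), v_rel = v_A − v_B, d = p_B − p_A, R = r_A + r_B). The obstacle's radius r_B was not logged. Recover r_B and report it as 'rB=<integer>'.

m = 22376
d = (22, 7);  v_rel = (-13, -4),  |v_rel|² = 185
v_rel×d = (-13)·(7) − (-4)·(22) = -3
since m = R²·185 − (-3)²:  R² = (9 + 22376) / 185 = 121
R = √121 = 11  ⇒  r_B = 11 − 7 = 4

rB=4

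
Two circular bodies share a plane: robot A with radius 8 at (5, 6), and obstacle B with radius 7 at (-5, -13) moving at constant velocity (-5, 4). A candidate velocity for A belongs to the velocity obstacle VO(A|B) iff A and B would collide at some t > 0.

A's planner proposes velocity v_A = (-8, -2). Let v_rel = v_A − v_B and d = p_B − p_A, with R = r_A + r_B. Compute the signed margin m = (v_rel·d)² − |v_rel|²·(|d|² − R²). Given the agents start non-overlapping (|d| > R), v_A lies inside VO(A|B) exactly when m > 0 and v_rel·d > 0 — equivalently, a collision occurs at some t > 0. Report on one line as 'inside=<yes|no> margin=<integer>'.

d = (-10, -19),  |d|² = 461;  R = 8+7 = 15,  c = 461−15² = 236
v_rel = (-3, -6),  |v_rel|² = 45;  v_rel·d = (-3)·(-10) + (-6)·(-19) = 144
45·t² − 288·t + 236 = 0  ⇒  m = 144² − 45·236 = 10116
m = 10116 > 0,  v_rel·d = 144 > 0  ⇒  inside

inside=yes margin=10116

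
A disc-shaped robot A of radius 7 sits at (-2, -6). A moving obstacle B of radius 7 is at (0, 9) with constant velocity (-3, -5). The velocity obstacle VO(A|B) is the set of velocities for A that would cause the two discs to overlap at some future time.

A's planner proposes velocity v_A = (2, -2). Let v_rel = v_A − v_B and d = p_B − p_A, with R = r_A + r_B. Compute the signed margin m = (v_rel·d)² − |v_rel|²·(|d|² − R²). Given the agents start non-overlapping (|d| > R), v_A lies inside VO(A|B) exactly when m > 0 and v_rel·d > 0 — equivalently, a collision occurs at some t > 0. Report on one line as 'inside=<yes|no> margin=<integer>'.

d = (2, 15),  |d|² = 229;  R = 7+7 = 14,  c = 229−14² = 33
v_rel = (5, 3),  |v_rel|² = 34;  v_rel·d = (5)·(2) + (3)·(15) = 55
34·t² − 110·t + 33 = 0  ⇒  m = 55² − 34·33 = 1903
m = 1903 > 0,  v_rel·d = 55 > 0  ⇒  inside

inside=yes margin=1903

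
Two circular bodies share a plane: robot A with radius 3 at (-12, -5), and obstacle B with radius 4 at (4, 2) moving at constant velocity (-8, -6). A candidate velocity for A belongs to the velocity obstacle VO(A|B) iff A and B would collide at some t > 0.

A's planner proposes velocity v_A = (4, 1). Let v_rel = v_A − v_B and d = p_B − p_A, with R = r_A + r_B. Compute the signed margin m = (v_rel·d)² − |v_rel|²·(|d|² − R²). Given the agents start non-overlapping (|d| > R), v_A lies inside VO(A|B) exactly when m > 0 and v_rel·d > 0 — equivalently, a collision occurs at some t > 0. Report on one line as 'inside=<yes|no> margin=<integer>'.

d = (16, 7),  |d|² = 305;  R = 3+4 = 7,  c = 305−7² = 256
v_rel = (12, 7),  |v_rel|² = 193;  v_rel·d = (12)·(16) + (7)·(7) = 241
193·t² − 482·t + 256 = 0  ⇒  m = 241² − 193·256 = 8673
m = 8673 > 0,  v_rel·d = 241 > 0  ⇒  inside

inside=yes margin=8673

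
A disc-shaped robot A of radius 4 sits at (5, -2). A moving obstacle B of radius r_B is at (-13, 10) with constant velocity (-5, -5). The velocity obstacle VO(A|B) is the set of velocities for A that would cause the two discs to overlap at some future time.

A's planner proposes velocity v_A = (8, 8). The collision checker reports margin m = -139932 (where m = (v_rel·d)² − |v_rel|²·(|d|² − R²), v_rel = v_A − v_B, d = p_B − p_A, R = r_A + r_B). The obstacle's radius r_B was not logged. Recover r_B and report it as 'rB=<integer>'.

m = -139932
d = (-18, 12);  v_rel = (13, 13),  |v_rel|² = 338
v_rel×d = (13)·(12) − (13)·(-18) = 390
since m = R²·338 − 390²:  R² = (152100 + -139932) / 338 = 36
R = √36 = 6  ⇒  r_B = 6 − 4 = 2

rB=2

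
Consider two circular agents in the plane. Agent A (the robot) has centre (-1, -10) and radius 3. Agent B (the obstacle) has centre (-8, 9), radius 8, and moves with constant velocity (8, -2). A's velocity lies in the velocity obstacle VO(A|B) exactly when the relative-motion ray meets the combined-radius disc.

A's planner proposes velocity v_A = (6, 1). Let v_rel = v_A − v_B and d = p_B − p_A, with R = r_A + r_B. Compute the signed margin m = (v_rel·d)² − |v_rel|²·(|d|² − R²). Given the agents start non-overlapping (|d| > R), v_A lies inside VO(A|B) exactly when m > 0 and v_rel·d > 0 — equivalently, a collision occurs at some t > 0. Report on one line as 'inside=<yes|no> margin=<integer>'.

d = (-7, 19),  |d|² = 410;  R = 3+8 = 11,  c = 410−11² = 289
v_rel = (-2, 3),  |v_rel|² = 13;  v_rel·d = (-2)·(-7) + (3)·(19) = 71
13·t² − 142·t + 289 = 0  ⇒  m = 71² − 13·289 = 1284
m = 1284 > 0,  v_rel·d = 71 > 0  ⇒  inside

inside=yes margin=1284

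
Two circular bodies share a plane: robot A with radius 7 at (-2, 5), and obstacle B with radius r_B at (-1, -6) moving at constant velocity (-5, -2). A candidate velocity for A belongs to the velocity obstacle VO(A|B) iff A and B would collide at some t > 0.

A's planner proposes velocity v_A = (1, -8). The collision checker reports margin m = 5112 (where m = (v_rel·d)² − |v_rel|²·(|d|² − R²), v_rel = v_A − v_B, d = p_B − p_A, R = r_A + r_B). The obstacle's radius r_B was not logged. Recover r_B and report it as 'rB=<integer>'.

m = 5112
d = (1, -11);  v_rel = (6, -6),  |v_rel|² = 72
v_rel×d = (6)·(-11) − (-6)·(1) = -60
since m = R²·72 − (-60)²:  R² = (3600 + 5112) / 72 = 121
R = √121 = 11  ⇒  r_B = 11 − 7 = 4

rB=4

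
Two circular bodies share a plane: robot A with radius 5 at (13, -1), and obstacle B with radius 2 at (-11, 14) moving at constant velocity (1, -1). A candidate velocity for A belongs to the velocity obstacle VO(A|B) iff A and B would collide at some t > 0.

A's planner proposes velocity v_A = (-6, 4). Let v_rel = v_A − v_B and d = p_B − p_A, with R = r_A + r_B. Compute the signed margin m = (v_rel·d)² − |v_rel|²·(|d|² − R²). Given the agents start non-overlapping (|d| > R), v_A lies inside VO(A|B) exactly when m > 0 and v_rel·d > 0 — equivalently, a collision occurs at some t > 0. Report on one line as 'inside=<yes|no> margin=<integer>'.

d = (-24, 15),  |d|² = 801;  R = 5+2 = 7,  c = 801−7² = 752
v_rel = (-7, 5),  |v_rel|² = 74;  v_rel·d = (-7)·(-24) + (5)·(15) = 243
74·t² − 486·t + 752 = 0  ⇒  m = 243² − 74·752 = 3401
m = 3401 > 0,  v_rel·d = 243 > 0  ⇒  inside

inside=yes margin=3401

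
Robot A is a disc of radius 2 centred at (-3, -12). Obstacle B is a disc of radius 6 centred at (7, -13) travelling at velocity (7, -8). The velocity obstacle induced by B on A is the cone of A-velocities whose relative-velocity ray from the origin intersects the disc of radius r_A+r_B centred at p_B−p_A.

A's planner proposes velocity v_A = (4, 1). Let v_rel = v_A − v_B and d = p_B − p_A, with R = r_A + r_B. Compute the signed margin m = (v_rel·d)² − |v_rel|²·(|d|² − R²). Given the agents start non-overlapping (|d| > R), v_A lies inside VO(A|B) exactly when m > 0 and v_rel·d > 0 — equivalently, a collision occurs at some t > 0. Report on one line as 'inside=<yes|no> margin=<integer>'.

d = (10, -1),  |d|² = 101;  R = 2+6 = 8,  c = 101−8² = 37
v_rel = (-3, 9),  |v_rel|² = 90;  v_rel·d = (-3)·(10) + (9)·(-1) = -39
90·t² + 78·t + 37 = 0  ⇒  m = (-39)² − 90·37 = -1809
m = -1809 < 0,  v_rel·d = -39 < 0  ⇒  outside

inside=no margin=-1809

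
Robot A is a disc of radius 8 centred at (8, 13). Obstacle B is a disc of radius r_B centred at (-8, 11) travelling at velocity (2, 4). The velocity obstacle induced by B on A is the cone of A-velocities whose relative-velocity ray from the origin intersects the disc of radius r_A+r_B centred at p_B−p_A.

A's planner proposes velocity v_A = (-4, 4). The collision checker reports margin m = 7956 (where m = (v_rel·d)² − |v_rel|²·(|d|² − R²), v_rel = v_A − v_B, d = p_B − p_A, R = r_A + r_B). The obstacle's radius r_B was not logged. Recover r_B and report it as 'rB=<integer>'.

m = 7956
d = (-16, -2);  v_rel = (-6, 0),  |v_rel|² = 36
v_rel×d = (-6)·(-2) − (0)·(-16) = 12
since m = R²·36 − 12²:  R² = (144 + 7956) / 36 = 225
R = √225 = 15  ⇒  r_B = 15 − 8 = 7

rB=7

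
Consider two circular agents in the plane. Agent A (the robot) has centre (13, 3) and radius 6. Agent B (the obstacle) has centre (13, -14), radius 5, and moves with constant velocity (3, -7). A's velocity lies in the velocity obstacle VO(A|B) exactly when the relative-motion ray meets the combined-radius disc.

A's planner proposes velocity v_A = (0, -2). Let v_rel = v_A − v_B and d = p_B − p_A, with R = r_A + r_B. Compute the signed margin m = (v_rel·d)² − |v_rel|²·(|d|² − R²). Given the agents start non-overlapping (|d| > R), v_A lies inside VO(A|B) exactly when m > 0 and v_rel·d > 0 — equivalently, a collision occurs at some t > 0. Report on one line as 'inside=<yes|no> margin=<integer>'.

d = (0, -17),  |d|² = 289;  R = 6+5 = 11,  c = 289−11² = 168
v_rel = (-3, 5),  |v_rel|² = 34;  v_rel·d = (-3)·(0) + (5)·(-17) = -85
34·t² + 170·t + 168 = 0  ⇒  m = (-85)² − 34·168 = 1513
m = 1513 > 0,  v_rel·d = -85 < 0  ⇒  outside

inside=no margin=1513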